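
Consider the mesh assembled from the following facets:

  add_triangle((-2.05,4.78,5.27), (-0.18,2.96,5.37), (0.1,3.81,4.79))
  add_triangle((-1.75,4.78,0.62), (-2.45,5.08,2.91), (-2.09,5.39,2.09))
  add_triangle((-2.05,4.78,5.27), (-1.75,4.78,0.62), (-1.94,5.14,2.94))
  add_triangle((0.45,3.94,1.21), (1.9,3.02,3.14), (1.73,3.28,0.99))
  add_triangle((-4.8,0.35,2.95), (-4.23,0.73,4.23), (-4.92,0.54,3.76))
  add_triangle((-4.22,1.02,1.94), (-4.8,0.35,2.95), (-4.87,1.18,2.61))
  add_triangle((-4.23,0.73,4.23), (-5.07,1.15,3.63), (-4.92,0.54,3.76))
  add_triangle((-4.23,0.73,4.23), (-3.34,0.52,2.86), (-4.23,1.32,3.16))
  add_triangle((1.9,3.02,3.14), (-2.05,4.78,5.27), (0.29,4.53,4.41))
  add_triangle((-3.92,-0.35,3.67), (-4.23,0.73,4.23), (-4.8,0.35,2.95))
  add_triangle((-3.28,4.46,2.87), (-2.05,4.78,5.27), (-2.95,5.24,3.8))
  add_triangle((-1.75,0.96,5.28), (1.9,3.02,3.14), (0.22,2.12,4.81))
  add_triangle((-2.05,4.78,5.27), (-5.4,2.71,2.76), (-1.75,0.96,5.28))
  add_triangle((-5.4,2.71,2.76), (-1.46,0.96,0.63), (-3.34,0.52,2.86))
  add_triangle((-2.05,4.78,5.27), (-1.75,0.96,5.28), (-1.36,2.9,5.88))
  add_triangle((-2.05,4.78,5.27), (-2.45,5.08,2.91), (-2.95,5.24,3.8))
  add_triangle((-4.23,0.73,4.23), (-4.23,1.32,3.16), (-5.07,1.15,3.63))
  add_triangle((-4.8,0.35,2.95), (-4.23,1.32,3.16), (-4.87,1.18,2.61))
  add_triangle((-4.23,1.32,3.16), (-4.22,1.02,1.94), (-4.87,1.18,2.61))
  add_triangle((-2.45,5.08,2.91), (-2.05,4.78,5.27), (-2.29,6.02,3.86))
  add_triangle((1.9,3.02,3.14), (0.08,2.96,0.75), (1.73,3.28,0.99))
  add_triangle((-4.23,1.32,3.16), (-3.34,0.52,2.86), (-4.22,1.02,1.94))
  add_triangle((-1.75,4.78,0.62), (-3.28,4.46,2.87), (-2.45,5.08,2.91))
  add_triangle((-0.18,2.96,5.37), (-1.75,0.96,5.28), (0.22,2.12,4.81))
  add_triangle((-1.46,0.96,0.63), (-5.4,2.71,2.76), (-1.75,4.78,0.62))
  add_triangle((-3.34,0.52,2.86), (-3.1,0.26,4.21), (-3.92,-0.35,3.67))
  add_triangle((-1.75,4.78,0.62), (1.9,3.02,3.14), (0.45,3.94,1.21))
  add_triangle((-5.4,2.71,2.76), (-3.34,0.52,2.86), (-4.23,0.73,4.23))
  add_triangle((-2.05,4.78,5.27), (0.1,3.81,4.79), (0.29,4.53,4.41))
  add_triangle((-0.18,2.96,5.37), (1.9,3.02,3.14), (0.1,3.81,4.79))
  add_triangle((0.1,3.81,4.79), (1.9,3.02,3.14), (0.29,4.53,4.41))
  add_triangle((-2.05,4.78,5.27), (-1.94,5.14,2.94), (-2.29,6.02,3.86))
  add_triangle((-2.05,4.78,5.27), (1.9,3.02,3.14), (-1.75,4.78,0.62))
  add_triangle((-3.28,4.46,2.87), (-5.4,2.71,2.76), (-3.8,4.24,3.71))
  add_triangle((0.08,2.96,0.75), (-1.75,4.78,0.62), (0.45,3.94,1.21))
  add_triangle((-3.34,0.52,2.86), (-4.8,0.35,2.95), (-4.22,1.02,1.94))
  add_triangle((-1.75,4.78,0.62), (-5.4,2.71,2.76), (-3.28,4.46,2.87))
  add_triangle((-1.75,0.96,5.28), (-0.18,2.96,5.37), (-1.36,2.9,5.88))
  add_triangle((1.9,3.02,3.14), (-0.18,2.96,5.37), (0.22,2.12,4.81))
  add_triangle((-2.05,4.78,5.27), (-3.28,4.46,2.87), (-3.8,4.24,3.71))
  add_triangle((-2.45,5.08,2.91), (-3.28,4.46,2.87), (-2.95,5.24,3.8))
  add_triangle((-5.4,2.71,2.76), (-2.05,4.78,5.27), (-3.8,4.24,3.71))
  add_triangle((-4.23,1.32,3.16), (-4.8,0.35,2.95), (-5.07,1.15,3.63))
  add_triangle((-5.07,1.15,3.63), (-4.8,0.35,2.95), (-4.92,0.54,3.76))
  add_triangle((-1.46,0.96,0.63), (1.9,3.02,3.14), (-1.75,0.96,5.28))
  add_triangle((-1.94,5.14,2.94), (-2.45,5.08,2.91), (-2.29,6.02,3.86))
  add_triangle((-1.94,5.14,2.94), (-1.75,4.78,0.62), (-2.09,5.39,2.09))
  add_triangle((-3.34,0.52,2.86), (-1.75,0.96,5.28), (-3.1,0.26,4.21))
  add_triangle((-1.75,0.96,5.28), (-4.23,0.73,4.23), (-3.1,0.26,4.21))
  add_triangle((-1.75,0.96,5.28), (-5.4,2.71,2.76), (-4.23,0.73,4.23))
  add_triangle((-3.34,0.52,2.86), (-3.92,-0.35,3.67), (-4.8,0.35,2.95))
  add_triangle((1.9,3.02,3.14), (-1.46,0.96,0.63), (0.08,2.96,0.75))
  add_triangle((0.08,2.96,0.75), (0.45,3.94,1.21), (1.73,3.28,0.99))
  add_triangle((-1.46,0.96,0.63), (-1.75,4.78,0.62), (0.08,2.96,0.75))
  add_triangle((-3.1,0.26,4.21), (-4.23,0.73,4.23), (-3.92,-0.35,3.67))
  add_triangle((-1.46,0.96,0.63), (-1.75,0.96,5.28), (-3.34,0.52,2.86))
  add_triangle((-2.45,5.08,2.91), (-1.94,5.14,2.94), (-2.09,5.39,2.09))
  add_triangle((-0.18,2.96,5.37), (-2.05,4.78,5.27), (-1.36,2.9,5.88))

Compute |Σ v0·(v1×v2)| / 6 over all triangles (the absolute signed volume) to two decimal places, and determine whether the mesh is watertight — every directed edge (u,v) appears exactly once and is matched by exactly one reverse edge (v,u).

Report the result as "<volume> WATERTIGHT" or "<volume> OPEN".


Per-triangle v0·(v1×v2)/6:
  t1: +2.3985
  t2: +0.4447
  t3: -0.3277
  t4: +1.9869
  t5: -0.0119
  t6: +0.2130
  t7: +0.5387
  t8: -0.2422
  t9: -1.1503
  t10: +1.2545
  t11: +1.0075
  t12: -0.6870
  t13: +14.4953
  t14: -0.1149
  t15: +2.4692
  t16: +1.0790
  t17: +0.3915
  t18: +0.6797
  t19: +0.0752
  t20: +1.2258
  t21: -1.7804
  t22: -0.5228
  t23: +1.8766
  t24: +1.4135
  t25: +0.3520
  t26: -0.7927
  t27: +2.4699
  t28: +0.7067
  t29: +1.8557
  t30: +1.7986
  t31: +1.4145
  t32: -0.0490
  t33: +11.7913
  t34: +1.9709
  t35: +0.0961
  t36: -0.6046
  t37: +4.8863
  t38: +1.5497
  t39: +1.3934
  t40: +2.1811
  t41: +0.6503
  t42: +2.8971
  t43: +0.0662
  t44: +0.3851
  t45: -4.8845
  t46: +0.1901
  t47: +0.1468
  t48: -1.0640
  t49: +1.1993
  t50: +5.6497
  t51: -0.6895
  t52: -2.0878
  t53: +0.1445
  t54: -0.7919
  t55: +0.8518
  t56: -1.7797
  t57: +0.4533
  t58: +2.5236
Σ = +61.5926 → |volume| = 61.59

Directed edges: 174 total, each appears once with its reverse present → watertight.

61.59 WATERTIGHT


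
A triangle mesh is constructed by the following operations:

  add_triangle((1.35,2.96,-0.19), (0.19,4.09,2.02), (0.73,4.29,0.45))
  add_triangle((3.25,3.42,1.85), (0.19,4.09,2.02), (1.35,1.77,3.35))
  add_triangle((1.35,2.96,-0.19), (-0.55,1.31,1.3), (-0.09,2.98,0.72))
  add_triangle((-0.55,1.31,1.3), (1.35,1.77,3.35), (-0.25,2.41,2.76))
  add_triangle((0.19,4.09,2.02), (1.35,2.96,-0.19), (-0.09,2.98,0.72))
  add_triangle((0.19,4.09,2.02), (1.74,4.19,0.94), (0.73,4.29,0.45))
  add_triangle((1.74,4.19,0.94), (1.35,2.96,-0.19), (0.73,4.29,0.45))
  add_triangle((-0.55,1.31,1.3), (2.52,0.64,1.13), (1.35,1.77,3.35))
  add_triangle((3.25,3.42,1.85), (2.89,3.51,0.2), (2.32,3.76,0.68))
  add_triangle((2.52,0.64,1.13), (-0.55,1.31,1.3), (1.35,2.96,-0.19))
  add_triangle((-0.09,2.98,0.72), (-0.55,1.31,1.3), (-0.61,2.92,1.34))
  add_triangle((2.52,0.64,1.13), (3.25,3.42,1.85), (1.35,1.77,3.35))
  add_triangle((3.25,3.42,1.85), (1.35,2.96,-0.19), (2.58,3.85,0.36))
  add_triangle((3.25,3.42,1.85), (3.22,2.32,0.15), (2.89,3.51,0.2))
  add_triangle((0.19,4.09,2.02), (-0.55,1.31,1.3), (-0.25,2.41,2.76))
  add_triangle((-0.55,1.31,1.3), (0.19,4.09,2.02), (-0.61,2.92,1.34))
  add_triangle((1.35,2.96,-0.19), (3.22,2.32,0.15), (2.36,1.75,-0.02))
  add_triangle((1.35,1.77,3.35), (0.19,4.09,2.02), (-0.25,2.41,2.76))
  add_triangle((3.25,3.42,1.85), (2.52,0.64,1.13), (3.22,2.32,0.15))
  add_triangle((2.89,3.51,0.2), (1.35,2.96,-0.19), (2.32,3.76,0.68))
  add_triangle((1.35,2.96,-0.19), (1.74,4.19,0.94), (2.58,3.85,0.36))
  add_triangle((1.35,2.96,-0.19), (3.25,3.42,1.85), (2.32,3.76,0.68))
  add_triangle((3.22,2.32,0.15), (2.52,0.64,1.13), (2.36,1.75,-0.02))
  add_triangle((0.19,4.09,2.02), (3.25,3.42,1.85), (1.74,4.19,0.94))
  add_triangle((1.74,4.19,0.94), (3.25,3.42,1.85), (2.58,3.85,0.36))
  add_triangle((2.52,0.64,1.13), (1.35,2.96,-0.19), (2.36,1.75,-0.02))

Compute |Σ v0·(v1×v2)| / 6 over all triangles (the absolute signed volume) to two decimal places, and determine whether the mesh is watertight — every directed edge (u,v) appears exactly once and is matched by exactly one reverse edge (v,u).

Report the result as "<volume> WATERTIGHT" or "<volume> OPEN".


Per-triangle v0·(v1×v2)/6:
  t1: -0.7817
  t2: +5.0778
  t3: -0.4736
  t4: +0.0967
  t5: +0.8786
  t6: +1.3493
  t7: +0.6704
  t8: -0.7441
  t9: +0.8695
  t10: -2.1843
  t11: -0.0940
  t12: +2.7556
  t13: -0.3351
  t14: +1.2637
  t15: +0.4925
  t16: +0.3744
  t17: +0.1318
  t18: +1.9674
  t19: +1.6577
  t20: +0.4590
  t21: +0.5427
  t22: -0.1504
  t23: +0.0550
  t24: +2.5493
  t25: +1.3855
  t26: -0.8008
Σ = +17.0129 → |volume| = 17.01

Directed edges: 78 total; 6 unmatched, e.g. (-0.09,2.98,0.72)→(0.19,4.09,2.02) → open.

17.01 OPEN


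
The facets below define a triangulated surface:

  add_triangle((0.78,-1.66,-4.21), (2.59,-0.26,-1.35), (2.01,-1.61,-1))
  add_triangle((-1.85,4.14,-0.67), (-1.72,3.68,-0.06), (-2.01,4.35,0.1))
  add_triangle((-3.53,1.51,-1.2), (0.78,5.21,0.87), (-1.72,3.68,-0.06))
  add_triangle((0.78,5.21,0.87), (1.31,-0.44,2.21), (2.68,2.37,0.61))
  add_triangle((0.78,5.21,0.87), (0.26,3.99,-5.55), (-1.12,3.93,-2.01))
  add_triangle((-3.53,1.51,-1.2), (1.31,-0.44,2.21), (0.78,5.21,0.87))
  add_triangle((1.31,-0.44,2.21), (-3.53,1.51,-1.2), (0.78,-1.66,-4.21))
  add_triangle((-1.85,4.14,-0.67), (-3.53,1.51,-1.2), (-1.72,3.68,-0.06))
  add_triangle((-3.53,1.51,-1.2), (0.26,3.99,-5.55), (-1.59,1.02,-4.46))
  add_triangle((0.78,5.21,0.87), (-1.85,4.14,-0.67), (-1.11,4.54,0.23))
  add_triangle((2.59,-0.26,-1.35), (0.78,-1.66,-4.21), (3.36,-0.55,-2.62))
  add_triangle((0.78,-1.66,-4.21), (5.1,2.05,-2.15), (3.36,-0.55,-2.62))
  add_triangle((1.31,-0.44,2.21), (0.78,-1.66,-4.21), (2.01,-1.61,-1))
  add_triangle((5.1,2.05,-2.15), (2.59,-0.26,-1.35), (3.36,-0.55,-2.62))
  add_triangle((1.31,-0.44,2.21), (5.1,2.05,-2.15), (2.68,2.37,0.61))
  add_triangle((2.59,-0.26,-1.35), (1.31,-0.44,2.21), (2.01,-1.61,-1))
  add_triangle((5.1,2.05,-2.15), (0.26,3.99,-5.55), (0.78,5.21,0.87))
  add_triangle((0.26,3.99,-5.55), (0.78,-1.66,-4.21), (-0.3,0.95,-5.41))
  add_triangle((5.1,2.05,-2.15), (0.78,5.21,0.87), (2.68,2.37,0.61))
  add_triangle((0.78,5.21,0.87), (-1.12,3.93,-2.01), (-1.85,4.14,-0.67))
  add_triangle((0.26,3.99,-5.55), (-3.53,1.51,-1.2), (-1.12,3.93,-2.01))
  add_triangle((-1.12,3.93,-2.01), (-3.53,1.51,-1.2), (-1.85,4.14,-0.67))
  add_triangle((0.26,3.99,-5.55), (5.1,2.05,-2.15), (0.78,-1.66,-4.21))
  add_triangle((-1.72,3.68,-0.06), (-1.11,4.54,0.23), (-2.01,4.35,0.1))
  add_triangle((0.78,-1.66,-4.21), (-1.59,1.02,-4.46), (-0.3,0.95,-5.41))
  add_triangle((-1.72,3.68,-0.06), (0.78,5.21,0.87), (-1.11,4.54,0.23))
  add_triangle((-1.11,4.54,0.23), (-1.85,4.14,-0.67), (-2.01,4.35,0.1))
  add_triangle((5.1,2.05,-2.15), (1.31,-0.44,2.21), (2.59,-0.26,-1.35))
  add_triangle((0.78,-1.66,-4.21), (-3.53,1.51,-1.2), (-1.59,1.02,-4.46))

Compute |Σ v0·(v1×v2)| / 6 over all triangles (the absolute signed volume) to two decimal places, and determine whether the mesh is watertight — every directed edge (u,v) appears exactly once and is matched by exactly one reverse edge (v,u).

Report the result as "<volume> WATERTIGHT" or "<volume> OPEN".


Per-triangle v0·(v1×v2)/6:
  t1: +2.3446
  t2: +0.0175
  t3: -0.6636
  t4: +4.3545
  t5: +8.4404
  t6: +5.7127
  t7: +1.0601
  t8: +1.1049
  t9: +8.3299
  t10: +0.9830
  t11: +0.2439
  t12: +4.2511
  t13: +0.2123
  t14: +0.9140
  t15: +4.4647
  t16: +1.7521
  t17: +26.6022
  t18: +3.9838
  t19: +5.9238
  t20: +3.6987
  t21: +7.5163
  t22: +3.1264
  t23: +21.9445
  t24: -0.1018
  t25: +2.6883
  t26: -0.0068
  t27: +0.5537
  t28: +3.2669
  t29: +3.9533
Σ = +126.6712 → |volume| = 126.67

Directed edges: 87 total; 3 unmatched, e.g. (0.26,3.99,-5.55)→(-1.59,1.02,-4.46) → open.

126.67 OPEN


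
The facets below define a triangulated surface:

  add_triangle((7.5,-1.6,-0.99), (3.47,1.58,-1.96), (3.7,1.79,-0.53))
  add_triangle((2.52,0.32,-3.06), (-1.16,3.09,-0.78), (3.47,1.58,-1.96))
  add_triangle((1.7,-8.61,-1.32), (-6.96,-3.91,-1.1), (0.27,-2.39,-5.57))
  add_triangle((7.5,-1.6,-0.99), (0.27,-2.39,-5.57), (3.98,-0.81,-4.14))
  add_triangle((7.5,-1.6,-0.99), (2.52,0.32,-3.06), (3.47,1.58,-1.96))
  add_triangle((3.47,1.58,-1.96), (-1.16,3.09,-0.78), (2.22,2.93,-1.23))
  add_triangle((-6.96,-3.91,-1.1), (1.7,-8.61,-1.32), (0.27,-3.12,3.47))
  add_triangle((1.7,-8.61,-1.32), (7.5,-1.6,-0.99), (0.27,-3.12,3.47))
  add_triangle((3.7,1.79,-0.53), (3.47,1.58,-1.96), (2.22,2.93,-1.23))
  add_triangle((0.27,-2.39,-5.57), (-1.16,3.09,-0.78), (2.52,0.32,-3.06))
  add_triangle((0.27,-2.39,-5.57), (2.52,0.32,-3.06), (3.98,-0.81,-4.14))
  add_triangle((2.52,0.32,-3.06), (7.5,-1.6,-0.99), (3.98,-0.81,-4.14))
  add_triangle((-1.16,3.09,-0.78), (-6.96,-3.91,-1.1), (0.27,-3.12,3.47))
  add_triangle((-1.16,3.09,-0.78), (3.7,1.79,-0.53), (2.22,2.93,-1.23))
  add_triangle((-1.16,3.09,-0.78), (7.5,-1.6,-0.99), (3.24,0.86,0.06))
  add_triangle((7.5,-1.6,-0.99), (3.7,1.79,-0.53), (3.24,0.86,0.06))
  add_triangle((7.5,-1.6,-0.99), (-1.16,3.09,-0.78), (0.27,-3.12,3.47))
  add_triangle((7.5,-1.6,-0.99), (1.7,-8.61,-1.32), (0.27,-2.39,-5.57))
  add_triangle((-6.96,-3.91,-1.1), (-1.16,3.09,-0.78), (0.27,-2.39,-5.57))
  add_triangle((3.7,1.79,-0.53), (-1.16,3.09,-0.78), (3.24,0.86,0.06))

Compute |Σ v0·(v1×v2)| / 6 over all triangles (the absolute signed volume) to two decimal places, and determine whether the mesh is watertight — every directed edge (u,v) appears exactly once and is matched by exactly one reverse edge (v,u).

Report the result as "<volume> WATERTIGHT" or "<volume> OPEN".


Per-triangle v0·(v1×v2)/6:
  t1: +4.7219
  t2: +4.1114
  t3: +57.5911
  t4: +10.8087
  t5: +6.3002
  t6: +1.6431
  t7: +44.0570
  t8: +40.3342
  t9: +1.7299
  t10: +9.3560
  t11: +3.6016
  t12: +3.7417
  t13: +12.6113
  t14: +0.9705
  t15: -3.5421
  t16: +1.6530
  t17: +8.8841
  t18: +53.8604
  t19: +26.1201
  t20: +0.7673
Σ = +289.3213 → |volume| = 289.32

Directed edges: 60 total, each appears once with its reverse present → watertight.

289.32 WATERTIGHT


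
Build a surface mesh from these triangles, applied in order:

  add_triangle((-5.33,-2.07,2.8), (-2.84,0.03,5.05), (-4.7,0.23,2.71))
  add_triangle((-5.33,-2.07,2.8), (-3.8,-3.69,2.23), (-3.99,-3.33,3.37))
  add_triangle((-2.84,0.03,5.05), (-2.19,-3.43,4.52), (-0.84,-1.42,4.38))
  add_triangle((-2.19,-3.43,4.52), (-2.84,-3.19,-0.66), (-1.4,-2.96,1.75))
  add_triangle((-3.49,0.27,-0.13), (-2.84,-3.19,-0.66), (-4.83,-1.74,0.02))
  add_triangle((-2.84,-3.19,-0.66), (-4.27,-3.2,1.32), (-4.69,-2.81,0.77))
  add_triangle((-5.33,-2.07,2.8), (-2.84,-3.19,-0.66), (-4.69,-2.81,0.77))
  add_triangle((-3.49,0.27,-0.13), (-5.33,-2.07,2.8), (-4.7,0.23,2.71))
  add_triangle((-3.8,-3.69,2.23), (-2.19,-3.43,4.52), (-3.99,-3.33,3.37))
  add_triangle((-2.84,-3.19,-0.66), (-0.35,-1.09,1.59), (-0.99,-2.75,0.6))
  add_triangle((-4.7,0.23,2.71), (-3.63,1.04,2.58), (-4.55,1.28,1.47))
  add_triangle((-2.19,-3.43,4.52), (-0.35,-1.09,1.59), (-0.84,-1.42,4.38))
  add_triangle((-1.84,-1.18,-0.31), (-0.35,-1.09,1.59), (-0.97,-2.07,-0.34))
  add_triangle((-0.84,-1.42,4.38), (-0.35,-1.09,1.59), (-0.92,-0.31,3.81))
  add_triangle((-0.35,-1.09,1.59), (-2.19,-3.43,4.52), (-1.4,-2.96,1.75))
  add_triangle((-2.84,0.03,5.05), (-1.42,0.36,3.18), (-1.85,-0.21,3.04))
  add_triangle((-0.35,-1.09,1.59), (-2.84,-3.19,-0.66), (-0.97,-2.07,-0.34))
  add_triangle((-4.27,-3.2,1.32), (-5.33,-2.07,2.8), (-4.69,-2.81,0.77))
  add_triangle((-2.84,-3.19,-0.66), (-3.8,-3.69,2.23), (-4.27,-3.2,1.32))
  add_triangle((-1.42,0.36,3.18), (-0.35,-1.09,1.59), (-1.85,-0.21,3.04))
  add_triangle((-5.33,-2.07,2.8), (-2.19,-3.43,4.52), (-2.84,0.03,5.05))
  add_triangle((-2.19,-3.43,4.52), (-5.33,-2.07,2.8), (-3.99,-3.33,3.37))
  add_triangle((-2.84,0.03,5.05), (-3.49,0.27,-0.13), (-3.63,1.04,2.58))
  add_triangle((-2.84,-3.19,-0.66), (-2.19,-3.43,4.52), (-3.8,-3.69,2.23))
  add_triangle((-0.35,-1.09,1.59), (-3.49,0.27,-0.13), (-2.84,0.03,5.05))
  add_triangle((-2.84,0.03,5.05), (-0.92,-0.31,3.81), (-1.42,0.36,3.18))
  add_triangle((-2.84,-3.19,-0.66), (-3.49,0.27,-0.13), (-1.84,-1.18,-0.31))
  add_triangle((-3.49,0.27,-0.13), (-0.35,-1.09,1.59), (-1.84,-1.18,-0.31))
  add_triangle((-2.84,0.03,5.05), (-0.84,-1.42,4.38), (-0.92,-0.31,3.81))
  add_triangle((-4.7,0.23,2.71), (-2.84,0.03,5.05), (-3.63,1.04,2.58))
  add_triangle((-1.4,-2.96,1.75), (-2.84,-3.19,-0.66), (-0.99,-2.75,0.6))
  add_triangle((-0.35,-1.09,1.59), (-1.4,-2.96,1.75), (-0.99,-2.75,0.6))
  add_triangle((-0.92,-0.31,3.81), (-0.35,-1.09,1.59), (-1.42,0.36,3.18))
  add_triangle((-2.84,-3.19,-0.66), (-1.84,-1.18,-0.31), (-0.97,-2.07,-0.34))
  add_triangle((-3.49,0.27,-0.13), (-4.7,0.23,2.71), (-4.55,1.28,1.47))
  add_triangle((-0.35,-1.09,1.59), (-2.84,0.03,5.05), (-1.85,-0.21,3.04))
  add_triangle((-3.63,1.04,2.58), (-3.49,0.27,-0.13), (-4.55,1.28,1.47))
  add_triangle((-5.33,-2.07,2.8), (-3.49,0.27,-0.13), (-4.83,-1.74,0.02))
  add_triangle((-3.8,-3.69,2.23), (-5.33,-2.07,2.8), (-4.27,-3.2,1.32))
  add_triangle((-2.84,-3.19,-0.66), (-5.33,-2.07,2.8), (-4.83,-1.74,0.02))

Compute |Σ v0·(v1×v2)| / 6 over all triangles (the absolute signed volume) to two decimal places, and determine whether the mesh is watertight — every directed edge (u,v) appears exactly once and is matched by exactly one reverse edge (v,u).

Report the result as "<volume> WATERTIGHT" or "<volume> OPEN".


Per-triangle v0·(v1×v2)/6:
  t1: +6.2539
  t2: +2.1361
  t3: +4.2944
  t4: +2.3497
  t5: +1.0779
  t6: +1.2850
  t7: -1.2505
  t8: +3.9327
  t9: +1.9645
  t10: -1.0220
  t11: +1.1825
  t12: +0.4903
  t13: -0.7791
  t14: -0.1098
  t15: +0.4683
  t16: -0.0304
  t17: +0.8134
  t18: +1.5090
  t19: +1.7191
  t20: -0.4372
  t21: +11.5443
  t22: +2.4101
  t23: -2.5763
  t24: +2.8061
  t25: -3.1732
  t26: +0.4542
  t27: +0.0526
  t28: -1.3899
  t29: +1.0336
  t30: +2.3467
  t31: +1.0639
  t32: +0.2287
  t33: -0.3845
  t34: -0.0065
  t35: +1.6847
  t36: +0.2344
  t37: -0.7417
  t38: +3.3979
  t39: +2.1359
  t40: +4.9267
Σ = +51.8957 → |volume| = 51.90

Directed edges: 120 total, each appears once with its reverse present → watertight.

51.90 WATERTIGHT


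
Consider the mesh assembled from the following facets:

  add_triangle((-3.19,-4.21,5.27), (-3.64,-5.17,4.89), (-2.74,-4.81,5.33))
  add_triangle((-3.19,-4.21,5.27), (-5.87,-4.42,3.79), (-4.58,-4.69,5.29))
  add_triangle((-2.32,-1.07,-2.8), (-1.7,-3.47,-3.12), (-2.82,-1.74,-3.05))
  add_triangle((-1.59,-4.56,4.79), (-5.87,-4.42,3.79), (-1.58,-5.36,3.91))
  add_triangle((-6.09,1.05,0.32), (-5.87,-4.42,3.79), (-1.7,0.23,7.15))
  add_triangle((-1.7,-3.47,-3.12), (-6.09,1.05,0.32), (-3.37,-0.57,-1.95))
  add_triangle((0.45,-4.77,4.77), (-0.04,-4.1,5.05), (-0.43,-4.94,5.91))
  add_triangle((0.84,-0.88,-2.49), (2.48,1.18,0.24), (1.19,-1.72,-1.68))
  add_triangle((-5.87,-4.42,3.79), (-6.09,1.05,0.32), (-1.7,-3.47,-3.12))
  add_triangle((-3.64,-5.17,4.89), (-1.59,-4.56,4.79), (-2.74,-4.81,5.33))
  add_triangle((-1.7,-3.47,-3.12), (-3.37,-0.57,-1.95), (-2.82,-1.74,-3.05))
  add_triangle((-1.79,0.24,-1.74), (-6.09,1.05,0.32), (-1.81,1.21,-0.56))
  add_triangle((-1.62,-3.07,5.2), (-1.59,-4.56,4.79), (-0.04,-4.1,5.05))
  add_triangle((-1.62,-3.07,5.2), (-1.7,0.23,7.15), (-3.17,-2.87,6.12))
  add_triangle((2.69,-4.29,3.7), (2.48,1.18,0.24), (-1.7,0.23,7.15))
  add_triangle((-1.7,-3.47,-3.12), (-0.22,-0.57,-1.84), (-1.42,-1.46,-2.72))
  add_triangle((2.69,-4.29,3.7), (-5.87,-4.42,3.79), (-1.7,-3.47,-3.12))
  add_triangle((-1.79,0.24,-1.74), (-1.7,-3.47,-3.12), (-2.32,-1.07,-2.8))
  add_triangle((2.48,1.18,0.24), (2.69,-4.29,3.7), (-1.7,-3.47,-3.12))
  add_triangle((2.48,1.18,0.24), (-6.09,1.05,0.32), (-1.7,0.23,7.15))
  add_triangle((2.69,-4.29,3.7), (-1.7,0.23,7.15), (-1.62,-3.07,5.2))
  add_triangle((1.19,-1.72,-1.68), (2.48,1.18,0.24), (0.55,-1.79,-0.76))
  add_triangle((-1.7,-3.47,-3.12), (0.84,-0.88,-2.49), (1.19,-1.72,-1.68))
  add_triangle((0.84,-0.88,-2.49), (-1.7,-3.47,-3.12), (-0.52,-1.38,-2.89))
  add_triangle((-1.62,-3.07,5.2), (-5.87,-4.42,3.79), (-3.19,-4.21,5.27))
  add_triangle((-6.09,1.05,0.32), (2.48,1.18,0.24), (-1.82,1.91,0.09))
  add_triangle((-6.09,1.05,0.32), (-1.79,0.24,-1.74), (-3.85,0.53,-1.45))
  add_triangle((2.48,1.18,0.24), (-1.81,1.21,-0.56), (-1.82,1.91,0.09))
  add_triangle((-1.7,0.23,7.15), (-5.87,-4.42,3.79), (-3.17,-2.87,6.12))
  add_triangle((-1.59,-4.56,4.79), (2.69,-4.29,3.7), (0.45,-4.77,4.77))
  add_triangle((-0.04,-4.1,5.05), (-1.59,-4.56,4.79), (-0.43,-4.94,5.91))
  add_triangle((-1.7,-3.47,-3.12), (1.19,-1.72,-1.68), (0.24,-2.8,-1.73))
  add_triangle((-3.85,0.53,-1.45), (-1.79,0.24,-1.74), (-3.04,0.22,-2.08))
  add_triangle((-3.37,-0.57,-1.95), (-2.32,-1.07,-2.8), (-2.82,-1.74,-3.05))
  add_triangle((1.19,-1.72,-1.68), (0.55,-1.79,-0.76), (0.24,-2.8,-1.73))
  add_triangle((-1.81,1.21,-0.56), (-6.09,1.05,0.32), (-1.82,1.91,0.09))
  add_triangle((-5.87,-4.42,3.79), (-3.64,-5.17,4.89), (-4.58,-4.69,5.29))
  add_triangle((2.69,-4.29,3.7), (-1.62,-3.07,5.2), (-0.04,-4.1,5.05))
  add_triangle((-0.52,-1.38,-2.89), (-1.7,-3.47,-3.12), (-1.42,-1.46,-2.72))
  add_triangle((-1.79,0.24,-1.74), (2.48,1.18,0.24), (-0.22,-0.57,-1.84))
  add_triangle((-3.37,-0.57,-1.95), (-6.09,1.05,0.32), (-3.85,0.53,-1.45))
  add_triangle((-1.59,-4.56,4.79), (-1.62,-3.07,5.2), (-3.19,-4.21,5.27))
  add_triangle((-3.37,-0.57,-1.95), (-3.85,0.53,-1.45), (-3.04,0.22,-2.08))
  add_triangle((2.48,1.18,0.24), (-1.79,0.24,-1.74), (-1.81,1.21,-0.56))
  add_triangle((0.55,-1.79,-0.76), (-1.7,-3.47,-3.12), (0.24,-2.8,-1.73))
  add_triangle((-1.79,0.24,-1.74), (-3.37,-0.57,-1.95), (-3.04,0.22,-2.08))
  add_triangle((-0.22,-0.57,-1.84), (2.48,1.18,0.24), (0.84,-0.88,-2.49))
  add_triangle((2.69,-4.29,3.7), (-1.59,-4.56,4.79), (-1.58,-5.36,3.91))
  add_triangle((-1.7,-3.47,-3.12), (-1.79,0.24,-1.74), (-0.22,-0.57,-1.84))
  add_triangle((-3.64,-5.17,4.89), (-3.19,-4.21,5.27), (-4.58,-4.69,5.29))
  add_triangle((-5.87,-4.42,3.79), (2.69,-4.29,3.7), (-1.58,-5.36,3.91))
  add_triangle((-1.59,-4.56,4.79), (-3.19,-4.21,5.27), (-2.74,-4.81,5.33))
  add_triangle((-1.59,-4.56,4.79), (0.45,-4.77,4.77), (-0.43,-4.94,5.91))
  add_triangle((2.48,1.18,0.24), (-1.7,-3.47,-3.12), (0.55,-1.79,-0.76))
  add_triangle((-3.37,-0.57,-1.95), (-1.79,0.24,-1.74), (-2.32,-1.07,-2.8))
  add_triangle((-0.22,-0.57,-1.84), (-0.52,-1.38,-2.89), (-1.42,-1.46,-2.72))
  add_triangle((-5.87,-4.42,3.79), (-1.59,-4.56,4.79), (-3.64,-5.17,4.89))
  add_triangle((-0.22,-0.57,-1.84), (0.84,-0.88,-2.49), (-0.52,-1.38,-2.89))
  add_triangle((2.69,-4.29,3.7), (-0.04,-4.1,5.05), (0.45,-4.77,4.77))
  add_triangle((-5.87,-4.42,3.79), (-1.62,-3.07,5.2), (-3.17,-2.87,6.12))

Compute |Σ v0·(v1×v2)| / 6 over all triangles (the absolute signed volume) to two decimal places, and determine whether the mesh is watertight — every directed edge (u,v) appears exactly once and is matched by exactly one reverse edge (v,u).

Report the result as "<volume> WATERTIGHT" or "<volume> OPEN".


229.43 WATERTIGHT

Per-triangle v0·(v1×v2)/6:
  t1: +0.8695
  t2: -0.2276
  t3: +0.5486
  t4: +5.8471
  t5: +38.7064
  t6: +4.3750
  t7: +0.3476
  t8: +1.4803
  t9: +30.9928
  t10: +0.8241
  t11: +1.0196
  t12: +1.7172
  t13: +2.3964
  t14: +5.2136
  t15: +18.3167
  t16: -0.5893
  t17: +37.7076
  t18: +0.0036
  t19: +10.5876
  t20: +11.5446
  t21: +15.7867
  t22: +0.7539
  t23: +1.8988
  t24: +1.0590
  t25: +1.5367
  t26: +0.6092
  t27: +0.1340
  t28: +0.6694
  t29: +8.8779
  t30: +0.5297
  t31: -0.0312
  t32: +1.0503
  t33: +0.1319
  t34: +0.4942
  t35: +0.2826
  t36: +1.0562
  t37: +2.4597
  t38: +0.9272
  t39: +0.7992
  t40: +1.1220
  t41: +1.6415
  t42: +2.2310
  t43: +0.5336
  t44: +1.1677
  t45: +0.1419
  t46: +0.1926
  t47: +0.4674
  t48: +5.2958
  t49: +1.5315
  t50: +1.2521
  t51: -4.3263
  t52: +0.3217
  t53: +1.3940
  t54: -1.6119
  t55: +0.7124
  t56: +0.1297
  t57: -0.5881
  t58: +0.1749
  t59: +1.5258
  t60: +5.4098
Σ = +229.4258 → |volume| = 229.43

Directed edges: 180 total, each appears once with its reverse present → watertight.


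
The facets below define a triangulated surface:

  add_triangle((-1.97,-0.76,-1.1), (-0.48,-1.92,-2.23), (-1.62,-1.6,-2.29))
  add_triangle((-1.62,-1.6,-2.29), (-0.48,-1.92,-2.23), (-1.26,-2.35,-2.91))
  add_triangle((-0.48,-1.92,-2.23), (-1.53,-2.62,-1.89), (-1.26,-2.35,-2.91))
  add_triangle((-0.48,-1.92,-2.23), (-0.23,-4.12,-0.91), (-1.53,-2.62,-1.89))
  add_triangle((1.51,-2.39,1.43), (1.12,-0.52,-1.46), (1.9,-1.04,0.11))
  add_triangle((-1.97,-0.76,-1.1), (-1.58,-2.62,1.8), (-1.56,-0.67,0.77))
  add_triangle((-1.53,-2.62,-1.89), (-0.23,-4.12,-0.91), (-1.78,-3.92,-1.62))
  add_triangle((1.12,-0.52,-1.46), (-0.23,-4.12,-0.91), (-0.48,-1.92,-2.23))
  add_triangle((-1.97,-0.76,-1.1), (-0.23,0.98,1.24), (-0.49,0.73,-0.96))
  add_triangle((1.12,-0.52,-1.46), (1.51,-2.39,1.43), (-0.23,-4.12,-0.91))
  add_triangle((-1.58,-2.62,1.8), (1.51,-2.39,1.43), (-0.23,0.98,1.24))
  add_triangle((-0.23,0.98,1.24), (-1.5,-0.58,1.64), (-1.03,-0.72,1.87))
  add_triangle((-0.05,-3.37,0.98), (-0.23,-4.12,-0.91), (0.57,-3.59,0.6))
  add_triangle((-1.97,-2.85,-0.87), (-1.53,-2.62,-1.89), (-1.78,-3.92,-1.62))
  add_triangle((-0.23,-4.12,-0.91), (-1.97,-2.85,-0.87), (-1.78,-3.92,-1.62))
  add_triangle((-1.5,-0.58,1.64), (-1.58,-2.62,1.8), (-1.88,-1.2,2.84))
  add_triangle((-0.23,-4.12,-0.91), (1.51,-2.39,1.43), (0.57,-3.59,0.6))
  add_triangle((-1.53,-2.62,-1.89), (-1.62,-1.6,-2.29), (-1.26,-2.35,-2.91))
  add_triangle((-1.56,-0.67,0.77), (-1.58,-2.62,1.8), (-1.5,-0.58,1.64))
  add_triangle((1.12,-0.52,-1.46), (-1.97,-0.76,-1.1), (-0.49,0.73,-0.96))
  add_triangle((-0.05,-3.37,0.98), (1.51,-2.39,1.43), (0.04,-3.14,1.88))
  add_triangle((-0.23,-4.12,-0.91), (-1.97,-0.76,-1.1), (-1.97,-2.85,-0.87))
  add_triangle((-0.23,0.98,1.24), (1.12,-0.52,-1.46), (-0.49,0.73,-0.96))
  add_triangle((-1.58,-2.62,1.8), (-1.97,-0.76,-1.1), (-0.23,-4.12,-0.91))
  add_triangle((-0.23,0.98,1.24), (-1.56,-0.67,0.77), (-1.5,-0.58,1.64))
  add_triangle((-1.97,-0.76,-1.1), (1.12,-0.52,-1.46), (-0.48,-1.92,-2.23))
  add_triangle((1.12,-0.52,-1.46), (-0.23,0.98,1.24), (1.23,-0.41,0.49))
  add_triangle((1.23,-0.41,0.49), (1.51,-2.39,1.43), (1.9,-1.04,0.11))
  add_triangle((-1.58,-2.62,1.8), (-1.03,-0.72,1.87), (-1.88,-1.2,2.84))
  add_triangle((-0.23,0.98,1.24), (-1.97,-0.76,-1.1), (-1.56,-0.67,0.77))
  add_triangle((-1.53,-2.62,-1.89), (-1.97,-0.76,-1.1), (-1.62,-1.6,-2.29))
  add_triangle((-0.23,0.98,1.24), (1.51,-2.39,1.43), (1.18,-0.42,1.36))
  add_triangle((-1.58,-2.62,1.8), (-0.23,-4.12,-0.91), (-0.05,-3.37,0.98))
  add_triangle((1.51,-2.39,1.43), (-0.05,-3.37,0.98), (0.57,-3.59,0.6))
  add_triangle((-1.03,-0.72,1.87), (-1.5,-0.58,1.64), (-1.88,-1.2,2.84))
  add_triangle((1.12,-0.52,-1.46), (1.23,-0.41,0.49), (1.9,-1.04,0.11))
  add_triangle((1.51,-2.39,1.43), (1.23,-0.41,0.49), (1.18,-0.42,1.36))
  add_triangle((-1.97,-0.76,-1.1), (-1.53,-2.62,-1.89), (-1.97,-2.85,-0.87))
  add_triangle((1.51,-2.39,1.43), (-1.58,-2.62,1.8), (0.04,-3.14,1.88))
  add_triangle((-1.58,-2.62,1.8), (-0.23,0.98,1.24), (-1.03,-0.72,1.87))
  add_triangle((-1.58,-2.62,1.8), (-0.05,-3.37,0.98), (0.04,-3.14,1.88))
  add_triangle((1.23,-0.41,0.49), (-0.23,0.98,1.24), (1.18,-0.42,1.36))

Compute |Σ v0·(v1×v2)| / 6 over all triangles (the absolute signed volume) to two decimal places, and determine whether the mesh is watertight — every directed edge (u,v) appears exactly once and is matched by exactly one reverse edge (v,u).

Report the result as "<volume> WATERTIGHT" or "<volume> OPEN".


29.52 WATERTIGHT

Per-triangle v0·(v1×v2)/6:
  t1: -0.1610
  t2: +0.0224
  t3: +0.2987
  t4: +1.3802
  t5: +0.7154
  t6: +1.0232
  t7: +0.6891
  t8: +1.7692
  t9: +0.6538
  t10: +3.0627
  t11: +2.3897
  t12: +0.2783
  t13: +0.7801
  t14: +0.4249
  t15: +0.6800
  t16: +0.3855
  t17: +0.5362
  t18: +0.4194
  t19: +0.4711
  t20: +0.8438
  t21: +0.8035
  t22: -0.8408
  t23: +0.3488
  t24: +4.0661
  t25: +0.2335
  t26: +0.5745
  t27: +0.3130
  t28: +0.3193
  t29: +0.1701
  t30: +0.6065
  t31: +0.5917
  t32: +0.4935
  t33: +1.9232
  t34: +0.6427
  t35: +0.0249
  t36: +0.1395
  t37: +0.3397
  t38: +0.8640
  t39: +0.1783
  t40: +0.0047
  t41: +0.8874
  t42: +0.1721
Σ = +29.5189 → |volume| = 29.52

Directed edges: 126 total, each appears once with its reverse present → watertight.


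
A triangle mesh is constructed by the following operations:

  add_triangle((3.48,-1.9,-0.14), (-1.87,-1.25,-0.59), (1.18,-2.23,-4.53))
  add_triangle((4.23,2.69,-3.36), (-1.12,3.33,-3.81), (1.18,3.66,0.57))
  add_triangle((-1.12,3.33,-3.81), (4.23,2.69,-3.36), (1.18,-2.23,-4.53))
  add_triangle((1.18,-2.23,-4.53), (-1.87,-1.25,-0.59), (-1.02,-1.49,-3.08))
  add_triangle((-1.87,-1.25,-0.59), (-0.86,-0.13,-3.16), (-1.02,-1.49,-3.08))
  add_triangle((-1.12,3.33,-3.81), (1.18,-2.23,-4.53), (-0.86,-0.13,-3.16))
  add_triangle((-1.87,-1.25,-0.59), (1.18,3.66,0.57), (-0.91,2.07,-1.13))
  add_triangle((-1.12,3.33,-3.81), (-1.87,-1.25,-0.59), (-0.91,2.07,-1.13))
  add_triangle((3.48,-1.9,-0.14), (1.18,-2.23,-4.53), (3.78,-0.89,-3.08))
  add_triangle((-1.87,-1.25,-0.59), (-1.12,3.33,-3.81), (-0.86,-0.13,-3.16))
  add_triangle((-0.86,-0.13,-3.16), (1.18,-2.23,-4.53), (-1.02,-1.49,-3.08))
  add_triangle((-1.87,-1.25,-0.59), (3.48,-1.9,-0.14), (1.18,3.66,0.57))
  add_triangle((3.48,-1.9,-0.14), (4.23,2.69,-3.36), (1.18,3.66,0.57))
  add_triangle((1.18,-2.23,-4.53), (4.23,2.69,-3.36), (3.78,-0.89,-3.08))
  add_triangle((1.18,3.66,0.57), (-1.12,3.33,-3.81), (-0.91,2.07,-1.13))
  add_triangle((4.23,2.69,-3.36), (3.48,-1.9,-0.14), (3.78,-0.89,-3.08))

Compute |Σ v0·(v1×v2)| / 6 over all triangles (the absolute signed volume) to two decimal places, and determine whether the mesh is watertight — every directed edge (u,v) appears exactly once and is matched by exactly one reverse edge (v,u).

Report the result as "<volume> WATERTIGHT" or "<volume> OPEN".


85.38 WATERTIGHT

Per-triangle v0·(v1×v2)/6:
  t1: +5.2924
  t2: +13.9357
  t3: +20.1132
  t4: +1.3602
  t5: +1.1100
  t6: +4.3414
  t7: +0.9193
  t8: +1.8139
  t9: +5.7446
  t10: +3.1928
  t11: +1.9281
  t12: -0.8474
  t13: +9.7538
  t14: +8.1800
  t15: +2.2216
  t16: +6.3185
Σ = +85.3781 → |volume| = 85.38

Directed edges: 48 total, each appears once with its reverse present → watertight.


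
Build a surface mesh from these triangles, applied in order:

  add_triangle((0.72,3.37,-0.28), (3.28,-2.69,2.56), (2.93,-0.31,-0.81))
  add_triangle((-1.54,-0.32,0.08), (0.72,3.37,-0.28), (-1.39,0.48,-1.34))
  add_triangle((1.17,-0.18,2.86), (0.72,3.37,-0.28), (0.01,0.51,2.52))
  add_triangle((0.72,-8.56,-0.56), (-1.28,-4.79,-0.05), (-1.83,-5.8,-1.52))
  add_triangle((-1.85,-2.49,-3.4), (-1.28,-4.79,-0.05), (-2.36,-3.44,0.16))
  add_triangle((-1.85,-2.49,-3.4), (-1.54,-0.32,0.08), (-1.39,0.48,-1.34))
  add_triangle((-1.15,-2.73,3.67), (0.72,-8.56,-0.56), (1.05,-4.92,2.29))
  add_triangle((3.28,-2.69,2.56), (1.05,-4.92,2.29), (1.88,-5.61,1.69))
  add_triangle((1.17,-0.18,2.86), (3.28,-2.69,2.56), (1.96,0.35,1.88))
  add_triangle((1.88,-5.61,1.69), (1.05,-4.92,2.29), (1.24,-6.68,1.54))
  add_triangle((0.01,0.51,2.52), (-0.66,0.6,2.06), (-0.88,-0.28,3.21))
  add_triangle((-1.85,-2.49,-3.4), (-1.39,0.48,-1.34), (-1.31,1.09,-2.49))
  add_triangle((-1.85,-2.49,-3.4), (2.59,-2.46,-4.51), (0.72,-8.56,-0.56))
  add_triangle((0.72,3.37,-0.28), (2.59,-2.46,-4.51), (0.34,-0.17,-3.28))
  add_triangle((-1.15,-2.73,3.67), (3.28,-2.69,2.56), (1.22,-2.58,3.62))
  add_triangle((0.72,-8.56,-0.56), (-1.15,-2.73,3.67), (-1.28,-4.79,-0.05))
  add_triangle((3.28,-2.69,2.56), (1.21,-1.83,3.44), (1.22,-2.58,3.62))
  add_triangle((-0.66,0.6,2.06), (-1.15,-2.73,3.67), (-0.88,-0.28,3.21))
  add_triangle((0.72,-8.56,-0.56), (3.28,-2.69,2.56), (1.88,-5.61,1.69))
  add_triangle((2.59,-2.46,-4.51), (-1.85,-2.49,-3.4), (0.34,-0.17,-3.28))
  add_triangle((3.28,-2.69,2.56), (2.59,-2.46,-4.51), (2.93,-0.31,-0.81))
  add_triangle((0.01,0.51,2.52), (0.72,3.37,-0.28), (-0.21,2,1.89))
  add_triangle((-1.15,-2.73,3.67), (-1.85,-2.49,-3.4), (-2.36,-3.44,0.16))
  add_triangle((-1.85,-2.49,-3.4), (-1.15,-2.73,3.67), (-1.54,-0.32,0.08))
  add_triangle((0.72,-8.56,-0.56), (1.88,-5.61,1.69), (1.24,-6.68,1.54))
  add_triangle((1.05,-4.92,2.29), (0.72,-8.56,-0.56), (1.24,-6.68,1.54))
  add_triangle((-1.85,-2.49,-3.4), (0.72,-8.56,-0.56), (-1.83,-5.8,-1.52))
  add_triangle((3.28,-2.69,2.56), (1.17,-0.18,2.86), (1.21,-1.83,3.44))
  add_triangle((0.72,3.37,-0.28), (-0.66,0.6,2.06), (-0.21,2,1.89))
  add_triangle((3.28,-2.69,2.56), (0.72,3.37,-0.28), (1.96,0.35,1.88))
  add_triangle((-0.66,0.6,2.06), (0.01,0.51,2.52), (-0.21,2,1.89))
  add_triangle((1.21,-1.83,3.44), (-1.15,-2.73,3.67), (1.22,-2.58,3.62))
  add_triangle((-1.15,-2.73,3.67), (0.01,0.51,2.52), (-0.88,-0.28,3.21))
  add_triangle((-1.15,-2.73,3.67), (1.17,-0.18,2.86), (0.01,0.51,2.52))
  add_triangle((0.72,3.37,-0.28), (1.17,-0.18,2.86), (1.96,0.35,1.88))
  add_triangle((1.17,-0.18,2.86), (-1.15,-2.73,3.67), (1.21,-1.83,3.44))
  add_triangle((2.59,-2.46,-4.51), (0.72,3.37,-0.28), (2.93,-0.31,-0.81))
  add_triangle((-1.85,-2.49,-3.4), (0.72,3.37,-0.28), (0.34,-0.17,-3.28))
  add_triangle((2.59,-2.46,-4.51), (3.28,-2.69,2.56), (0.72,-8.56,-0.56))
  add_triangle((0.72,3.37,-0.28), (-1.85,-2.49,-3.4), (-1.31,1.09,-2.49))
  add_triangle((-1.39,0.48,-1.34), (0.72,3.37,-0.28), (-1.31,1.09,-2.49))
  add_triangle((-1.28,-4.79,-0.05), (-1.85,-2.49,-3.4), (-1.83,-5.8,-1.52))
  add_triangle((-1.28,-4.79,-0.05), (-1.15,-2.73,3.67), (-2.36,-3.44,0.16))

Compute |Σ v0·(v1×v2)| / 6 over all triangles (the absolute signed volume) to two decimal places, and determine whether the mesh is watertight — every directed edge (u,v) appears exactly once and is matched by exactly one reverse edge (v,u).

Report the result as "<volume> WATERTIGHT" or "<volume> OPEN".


160.77 OPEN

Per-triangle v0·(v1×v2)/6:
  t1: +5.7415
  t2: +1.1194
  t3: +1.8973
  t4: +3.6093
  t5: +4.0661
  t6: +1.4531
  t7: +8.6338
  t8: +2.7762
  t9: +1.9340
  t10: +1.0187
  t11: +0.3295
  t12: +1.1283
  t13: +23.7839
  t14: +4.7680
  t15: +1.4131
  t16: +8.7219
  t17: +0.9332
  t18: +0.1828
  t19: +3.4653
  t20: +5.3651
  t21: +8.0416
  t22: +0.8029
  t23: -1.1693
  t24: +4.1864
  t25: +1.9816
  t26: +0.7326
  t27: +7.3533
  t28: +1.9550
  t29: +0.1550
  t30: +1.6592
  t31: +0.4372
  t32: +0.8918
  t33: +0.8474
  t34: +2.0611
  t35: +1.7167
  t36: +1.8042
  t37: +6.4713
  t38: +3.2010
  t39: +28.2494
  t40: +1.3494
  t41: +0.8848
  t42: +0.6257
  t43: +4.1882
Σ = +160.7671 → |volume| = 160.77

Directed edges: 129 total; 7 unmatched, e.g. (-1.54,-0.32,0.08)→(0.72,3.37,-0.28) → open.


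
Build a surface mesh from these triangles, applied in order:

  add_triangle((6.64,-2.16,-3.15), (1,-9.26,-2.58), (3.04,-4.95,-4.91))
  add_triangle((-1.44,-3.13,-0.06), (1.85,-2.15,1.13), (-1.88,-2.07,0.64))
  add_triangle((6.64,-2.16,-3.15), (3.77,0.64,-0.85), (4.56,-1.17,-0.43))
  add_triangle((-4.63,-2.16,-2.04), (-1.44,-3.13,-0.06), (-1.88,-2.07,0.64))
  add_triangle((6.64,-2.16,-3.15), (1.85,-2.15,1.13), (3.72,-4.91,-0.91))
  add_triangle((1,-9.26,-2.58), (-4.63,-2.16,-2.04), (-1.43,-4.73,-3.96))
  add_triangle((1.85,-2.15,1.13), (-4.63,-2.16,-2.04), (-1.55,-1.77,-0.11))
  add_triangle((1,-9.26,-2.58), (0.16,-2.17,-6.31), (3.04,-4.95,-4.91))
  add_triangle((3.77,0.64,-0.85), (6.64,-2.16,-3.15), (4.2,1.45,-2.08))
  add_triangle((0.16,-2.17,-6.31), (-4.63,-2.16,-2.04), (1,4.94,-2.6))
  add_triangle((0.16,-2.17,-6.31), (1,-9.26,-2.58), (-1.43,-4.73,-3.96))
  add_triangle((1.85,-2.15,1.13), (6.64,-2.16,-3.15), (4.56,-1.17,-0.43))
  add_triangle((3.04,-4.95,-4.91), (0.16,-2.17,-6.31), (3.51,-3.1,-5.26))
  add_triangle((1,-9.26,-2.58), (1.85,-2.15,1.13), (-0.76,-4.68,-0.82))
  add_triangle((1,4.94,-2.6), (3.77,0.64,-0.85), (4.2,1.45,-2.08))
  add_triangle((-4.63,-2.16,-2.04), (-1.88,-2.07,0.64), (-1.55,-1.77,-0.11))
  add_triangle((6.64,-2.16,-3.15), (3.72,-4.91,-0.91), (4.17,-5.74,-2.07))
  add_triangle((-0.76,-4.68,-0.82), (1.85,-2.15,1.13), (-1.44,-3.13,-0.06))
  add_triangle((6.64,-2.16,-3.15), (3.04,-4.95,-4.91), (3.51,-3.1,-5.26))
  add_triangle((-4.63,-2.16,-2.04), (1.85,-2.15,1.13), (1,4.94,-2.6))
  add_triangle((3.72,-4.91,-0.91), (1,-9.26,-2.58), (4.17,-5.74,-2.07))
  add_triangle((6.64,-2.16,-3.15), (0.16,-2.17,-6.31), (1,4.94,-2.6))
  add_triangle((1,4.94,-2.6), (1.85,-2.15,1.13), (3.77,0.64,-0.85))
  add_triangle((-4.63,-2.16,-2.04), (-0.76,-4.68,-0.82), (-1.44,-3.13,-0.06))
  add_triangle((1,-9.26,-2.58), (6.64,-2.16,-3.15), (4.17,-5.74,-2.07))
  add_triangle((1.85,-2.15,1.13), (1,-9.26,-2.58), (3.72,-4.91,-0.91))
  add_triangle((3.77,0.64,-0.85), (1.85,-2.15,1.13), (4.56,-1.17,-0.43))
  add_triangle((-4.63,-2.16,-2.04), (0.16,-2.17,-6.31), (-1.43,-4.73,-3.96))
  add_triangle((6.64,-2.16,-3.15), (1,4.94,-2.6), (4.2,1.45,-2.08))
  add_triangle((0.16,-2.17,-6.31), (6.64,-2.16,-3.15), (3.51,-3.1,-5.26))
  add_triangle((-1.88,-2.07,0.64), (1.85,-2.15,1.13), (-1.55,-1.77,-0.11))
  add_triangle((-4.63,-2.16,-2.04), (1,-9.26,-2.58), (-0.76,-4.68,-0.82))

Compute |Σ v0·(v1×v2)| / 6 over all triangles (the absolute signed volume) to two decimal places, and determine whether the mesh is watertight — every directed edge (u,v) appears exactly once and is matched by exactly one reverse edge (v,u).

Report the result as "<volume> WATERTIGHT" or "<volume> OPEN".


Per-triangle v0·(v1×v2)/6:
  t1: +25.0589
  t2: +1.5735
  t3: +3.2545
  t4: +2.2565
  t5: +6.7558
  t6: +15.5231
  t7: -1.0778
  t8: +22.4664
  t9: +3.1057
  t10: +27.2924
  t11: +16.7862
  t12: +3.6659
  t13: +7.6230
  t14: +4.5850
  t15: +2.2965
  t16: -0.6588
  t17: +4.5222
  t18: +1.9328
  t19: +8.2434
  t20: -5.9827
  t21: +4.8268
  t22: +41.3078
  t23: +0.9608
  t24: +2.8377
  t25: +9.3071
  t26: +7.3682
  t27: +0.9638
  t28: +14.2362
  t29: +6.1148
  t30: +5.0838
  t31: -0.8715
  t32: +6.4409
Σ = +247.7990 → |volume| = 247.80

Directed edges: 96 total, each appears once with its reverse present → watertight.

247.80 WATERTIGHT


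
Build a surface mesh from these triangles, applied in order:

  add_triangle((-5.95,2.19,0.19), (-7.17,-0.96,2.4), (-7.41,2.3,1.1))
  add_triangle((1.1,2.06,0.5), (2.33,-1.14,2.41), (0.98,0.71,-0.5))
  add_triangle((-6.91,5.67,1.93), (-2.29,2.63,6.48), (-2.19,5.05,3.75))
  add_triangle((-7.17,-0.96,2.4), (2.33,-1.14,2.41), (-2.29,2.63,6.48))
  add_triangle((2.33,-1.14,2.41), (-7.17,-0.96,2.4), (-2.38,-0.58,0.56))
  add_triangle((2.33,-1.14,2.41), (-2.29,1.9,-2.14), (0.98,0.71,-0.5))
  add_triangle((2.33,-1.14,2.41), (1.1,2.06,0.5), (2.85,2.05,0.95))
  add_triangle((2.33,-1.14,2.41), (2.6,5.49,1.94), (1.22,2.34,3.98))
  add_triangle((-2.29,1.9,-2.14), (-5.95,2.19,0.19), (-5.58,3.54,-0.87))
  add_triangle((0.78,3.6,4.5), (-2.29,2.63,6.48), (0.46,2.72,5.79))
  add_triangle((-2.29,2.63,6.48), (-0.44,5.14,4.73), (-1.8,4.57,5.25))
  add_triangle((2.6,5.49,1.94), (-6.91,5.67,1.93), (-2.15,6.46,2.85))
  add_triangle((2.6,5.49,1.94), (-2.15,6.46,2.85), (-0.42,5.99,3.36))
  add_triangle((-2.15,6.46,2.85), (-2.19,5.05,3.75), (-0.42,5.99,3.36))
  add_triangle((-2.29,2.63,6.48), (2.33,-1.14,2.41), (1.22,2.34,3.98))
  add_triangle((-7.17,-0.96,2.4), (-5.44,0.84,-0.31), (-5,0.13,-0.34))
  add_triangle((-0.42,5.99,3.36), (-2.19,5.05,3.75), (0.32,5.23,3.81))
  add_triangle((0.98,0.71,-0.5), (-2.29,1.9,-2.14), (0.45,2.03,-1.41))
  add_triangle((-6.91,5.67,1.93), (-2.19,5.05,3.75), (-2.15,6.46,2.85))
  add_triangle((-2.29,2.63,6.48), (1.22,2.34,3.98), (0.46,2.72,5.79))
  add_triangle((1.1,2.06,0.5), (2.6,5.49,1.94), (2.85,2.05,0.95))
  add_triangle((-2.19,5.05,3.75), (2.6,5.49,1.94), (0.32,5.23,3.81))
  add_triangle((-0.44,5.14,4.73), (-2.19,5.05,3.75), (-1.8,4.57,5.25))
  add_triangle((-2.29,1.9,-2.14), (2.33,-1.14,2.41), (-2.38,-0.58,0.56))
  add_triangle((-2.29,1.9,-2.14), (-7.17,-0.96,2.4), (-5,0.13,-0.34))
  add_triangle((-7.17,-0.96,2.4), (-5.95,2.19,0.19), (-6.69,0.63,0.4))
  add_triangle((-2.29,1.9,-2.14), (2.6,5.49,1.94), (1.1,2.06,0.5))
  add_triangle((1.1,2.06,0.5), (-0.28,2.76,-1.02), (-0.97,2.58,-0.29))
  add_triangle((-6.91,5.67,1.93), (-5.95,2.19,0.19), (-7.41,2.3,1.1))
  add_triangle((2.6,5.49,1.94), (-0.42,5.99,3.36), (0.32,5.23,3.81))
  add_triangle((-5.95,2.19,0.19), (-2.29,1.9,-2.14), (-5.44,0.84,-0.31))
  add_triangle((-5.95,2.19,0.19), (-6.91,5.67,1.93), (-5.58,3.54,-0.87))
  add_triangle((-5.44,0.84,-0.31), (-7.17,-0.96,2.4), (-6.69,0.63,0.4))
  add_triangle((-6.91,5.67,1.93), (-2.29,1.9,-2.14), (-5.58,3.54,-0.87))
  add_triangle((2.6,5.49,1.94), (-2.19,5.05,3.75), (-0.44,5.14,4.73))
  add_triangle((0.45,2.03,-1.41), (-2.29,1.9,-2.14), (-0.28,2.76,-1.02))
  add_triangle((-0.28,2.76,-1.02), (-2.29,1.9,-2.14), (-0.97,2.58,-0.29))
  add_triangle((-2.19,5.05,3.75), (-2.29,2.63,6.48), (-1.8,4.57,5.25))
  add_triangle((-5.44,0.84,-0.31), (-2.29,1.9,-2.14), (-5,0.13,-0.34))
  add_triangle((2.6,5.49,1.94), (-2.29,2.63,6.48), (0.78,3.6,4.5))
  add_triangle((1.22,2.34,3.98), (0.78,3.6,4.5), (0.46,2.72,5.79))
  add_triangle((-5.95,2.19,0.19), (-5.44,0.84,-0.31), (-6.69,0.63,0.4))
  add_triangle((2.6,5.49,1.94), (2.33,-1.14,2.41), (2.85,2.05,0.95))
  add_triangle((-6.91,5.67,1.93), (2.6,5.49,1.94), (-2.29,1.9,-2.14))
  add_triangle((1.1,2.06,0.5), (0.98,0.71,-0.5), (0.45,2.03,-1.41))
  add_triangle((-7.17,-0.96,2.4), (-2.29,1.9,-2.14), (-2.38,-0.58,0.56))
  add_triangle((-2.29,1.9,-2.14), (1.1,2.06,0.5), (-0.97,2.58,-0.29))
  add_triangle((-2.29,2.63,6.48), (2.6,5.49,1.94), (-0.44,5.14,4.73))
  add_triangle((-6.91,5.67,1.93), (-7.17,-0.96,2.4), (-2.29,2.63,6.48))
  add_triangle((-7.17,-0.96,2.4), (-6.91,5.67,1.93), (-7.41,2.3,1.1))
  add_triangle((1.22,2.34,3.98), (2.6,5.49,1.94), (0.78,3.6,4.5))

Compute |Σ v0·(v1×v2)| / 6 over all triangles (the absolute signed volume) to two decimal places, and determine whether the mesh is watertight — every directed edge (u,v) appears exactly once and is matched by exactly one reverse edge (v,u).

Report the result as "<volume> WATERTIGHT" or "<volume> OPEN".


Per-triangle v0·(v1×v2)/6:
  t1: +2.1613
  t2: +1.2326
  t3: +19.1661
  t4: +21.1077
  t5: +1.4068
  t6: -0.5638
  t7: -1.1627
  t8: +7.9922
  t9: +2.1629
  t10: +3.8533
  t11: +3.0519
  t12: +5.3309
  t13: +4.2360
  t14: +2.9720
  t15: +8.4985
  t16: +1.7382
  t17: +2.2350
  t18: +0.2346
  t19: +8.5447
  t20: -0.9117
  t21: +0.4176
  t22: -4.3456
  t23: +2.6556
  t24: -1.0697
  t25: -2.5330
  t26: +3.2798
  t27: +0.9853
  t28: +0.8104
  t29: +3.4014
  t30: +3.3926
  t31: +3.0579
  t32: +5.7692
  t33: +0.4379
  t34: +3.3835
  t35: +7.0456
  t36: +1.0704
  t37: +1.1085
  t38: +2.4889
  t39: +1.2470
  t40: +5.7447
  t41: +1.1043
  t42: +1.0938
  t43: +4.2441
  t44: +24.4683
  t45: +0.5389
  t46: +1.5317
  t47: -1.0571
  t48: +5.1720
  t49: +46.3732
  t50: +9.3721
  t51: +2.9987
Σ = +227.4747 → |volume| = 227.47

Directed edges: 153 total; 3 unmatched, e.g. (1.1,2.06,0.5)→(-0.28,2.76,-1.02) → open.

227.47 OPEN
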